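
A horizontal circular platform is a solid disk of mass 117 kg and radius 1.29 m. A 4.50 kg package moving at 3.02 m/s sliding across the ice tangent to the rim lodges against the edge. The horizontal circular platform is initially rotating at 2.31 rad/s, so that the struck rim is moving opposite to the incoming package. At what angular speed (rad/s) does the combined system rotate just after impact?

About the central axle the impulsive forces during the collision are internal, so angular momentum about that axis is conserved.
I_p = ½(117)(1.29)² = 97.35 kg·m². Taking the sense of the package's angular momentum as positive, L_{package} = m v R = (4.50)(3.02)(1.29) = 17.53 kg·m²/s.
L_i = −I_p ω_p + m v R = −(97.35)(2.31) + 17.53 = -207.3 kg·m²/s.
After sticking, I_f = I_p + m R² = 97.35 + (4.50)(1.29)² = 104.8 kg·m².
ω_f = L_i / I_f = -207.3 / 104.8 = -1.978 rad/s.

|ω_f| ≈ 1.98 rad/s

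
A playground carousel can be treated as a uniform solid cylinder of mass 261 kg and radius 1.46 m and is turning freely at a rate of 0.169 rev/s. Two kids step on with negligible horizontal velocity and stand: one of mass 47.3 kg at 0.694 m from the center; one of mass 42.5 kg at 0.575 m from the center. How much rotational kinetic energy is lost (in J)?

energy lost ≈ 18.3 J

No external torque acts about the center; L_before = L_after.
I_p = ½(261)(1.46)² = 278.2 kg·m².
Added inertia Σmr² = (47.3)(0.694)² + (42.5)(0.575)² = 36.83 kg·m²; I_f = 278.2 + 36.83 = 315.0 kg·m².
ω_f = I_p ω_i / I_f = (278.2)(0.169) / 315.0 = 0.1492 rev/s.
KE_i = ½(278.2)(1.062 rad/s)² = 156.8 J; KE_f = ½(315.0)(0.9377)² = 138.5 J.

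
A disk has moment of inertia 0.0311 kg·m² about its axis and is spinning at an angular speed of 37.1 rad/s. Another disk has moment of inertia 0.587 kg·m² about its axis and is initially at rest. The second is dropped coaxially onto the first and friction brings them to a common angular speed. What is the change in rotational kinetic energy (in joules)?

ΔKE ≈ -20.3 J

The coupling torques are internal; angular momentum about the shared axis is conserved.
Taking A's sense as positive: L = (0.03110)(37.1) = 1.154 kg·m²·rad/s.
Combined I = 0.03110 + 0.5870 = 0.6181 kg·m².
ω_f = L / I = 1.154 / 0.6181 = 1.867 rad/s.
KE_i = ½ΣIω² = 21.40 J; KE_f = ½(0.6181)(1.867)² = 1.077 J.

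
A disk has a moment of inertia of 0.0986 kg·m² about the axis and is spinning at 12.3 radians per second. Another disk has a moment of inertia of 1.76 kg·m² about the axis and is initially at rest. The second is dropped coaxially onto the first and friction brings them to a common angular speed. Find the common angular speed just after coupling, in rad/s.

No external torque acts about the common axis, so total angular momentum is conserved.
Taking A's sense as positive: L = (0.09860)(12.3) = 1.213 kg·m²·rad/s.
Combined I = 0.09860 + 1.760 = 1.859 kg·m².
ω_f = L / I = 1.213 / 1.859 = 0.6525 rad/s.

|ω_f| ≈ 0.653 rad/s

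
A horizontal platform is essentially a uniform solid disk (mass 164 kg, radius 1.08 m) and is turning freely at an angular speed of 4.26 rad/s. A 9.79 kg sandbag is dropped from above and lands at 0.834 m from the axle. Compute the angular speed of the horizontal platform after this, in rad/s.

ω_f ≈ 3.98 rad/s

No external torque acts about the axle; L_before = L_after.
I_p = ½(164)(1.08)² = 95.64 kg·m².
Added inertia Σmr² = (9.79)(0.834)² = 6.809 kg·m²; I_f = 95.64 + 6.809 = 102.5 kg·m².
ω_f = I_p ω_i / I_f = (95.64)(4.26) / 102.5 = 3.977 rad/s.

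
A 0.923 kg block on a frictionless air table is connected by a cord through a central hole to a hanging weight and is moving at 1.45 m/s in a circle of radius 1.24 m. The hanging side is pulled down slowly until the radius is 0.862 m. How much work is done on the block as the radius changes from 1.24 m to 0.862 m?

W ≈ 1.04 J

The only horizontal force on the mass is along the cord (radial), so it exerts no torque about the hole and angular momentum m v r is conserved.
v₂ = v₁ r₁ / r₂ = (1.45)(1.24) / (0.862) = 2.086 m/s.
W = ΔKE = ½m(v₂² − v₁²) = 1.038 J.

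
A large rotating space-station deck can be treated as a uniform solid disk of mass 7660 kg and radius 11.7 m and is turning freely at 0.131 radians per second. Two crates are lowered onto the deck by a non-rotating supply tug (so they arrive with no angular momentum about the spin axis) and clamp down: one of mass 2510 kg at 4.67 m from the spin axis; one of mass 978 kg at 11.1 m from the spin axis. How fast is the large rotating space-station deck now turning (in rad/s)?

No external torque acts about the spin axis; L_before = L_after.
I_p = ½(7660)(11.7)² = 5.243e+05 kg·m².
Added inertia Σmr² = (2510)(4.67)² + (978)(11.1)² = 1.752e+05 kg·m²; I_f = 5.243e+05 + 1.752e+05 = 6.995e+05 kg·m².
ω_f = I_p ω_i / I_f = (5.243e+05)(0.131) / 6.995e+05 = 0.09818 rad/s.

ω_f ≈ 0.0982 rad/s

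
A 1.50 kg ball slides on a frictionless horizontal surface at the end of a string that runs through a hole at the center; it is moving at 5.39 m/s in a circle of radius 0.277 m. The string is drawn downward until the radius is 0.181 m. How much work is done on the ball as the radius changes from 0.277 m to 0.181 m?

W ≈ 29.2 J

The only horizontal force on the mass is along the cord (radial), so it exerts no torque about the hole and angular momentum m v r is conserved.
v₂ = v₁ r₁ / r₂ = (5.39)(0.277) / (0.181) = 8.249 m/s.
W = ΔKE = ½m(v₂² − v₁²) = 29.24 J.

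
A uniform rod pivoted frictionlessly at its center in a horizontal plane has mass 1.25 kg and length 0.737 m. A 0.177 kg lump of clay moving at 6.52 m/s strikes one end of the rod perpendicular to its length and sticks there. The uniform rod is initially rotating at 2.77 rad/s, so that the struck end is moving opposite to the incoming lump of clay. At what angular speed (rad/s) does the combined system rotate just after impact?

The axle reaction passes through the pivot and exerts no torque about it; angular momentum about the pivot is conserved through the impact.
I_p = (1/12)(1.25)(0.737)² = 0.05658 kg·m². Taking the sense of the lump of clay's angular momentum as positive, L_{lump} = m v R = (0.177)(6.52)(0.737/2) = 0.4253 kg·m²/s.
L_i = −I_p ω_p + m v R = −(0.05658)(2.77) + 0.4253 = 0.2685 kg·m²/s.
After sticking, I_f = I_p + m R² = 0.05658 + (0.177)(0.737/2)² = 0.08062 kg·m².
ω_f = L_i / I_f = 0.2685 / 0.08062 = 3.331 rad/s.

|ω_f| ≈ 3.33 rad/s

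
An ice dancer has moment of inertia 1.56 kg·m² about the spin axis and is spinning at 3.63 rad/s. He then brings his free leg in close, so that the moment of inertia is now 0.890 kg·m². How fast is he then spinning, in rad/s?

ω₂ ≈ 6.36 rad/s

No external torque acts about the spin axis, so angular momentum is conserved.
ω₂ = I₁ω₁ / I₂ = (1.560)(3.63 rad/s) / (0.8900) = 6.363 rad/s.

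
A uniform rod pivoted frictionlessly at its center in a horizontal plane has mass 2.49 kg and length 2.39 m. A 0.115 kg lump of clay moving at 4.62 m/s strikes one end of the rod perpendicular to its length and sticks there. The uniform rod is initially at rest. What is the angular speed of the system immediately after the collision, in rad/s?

|ω_f| ≈ 0.470 rad/s

The axle reaction passes through the pivot and exerts no torque about it; angular momentum about the pivot is conserved through the impact.
I_p = (1/12)(2.49)(2.39)² = 1.185 kg·m². Taking the sense of the lump of clay's angular momentum as positive, L_{lump} = m v R = (0.115)(4.62)(2.39/2) = 0.6349 kg·m²/s.
L_i = 0 + 0.6349 = 0.6349 kg·m²/s.
After sticking, I_f = I_p + m R² = 1.185 + (0.115)(2.39/2)² = 1.349 kg·m².
ω_f = L_i / I_f = 0.6349 / 1.349 = 0.4705 rad/s.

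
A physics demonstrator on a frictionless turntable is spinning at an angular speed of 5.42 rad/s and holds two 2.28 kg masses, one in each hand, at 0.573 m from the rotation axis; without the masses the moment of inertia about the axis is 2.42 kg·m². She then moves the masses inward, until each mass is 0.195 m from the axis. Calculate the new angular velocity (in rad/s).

With no external torque about the axis, L is conserved: I₁ω₁ = I₂ω₂.
I₁ = 2.42 + 2(2.28)(0.573)² = 3.917 kg·m²; I₂ = 2.42 + 2(2.28)(0.195)² = 2.593 kg·m².
ω₂ = I₁ω₁ / I₂ = (3.917)(5.42 rad/s) / (2.593) = 8.187 rad/s.

ω₂ ≈ 8.19 rad/s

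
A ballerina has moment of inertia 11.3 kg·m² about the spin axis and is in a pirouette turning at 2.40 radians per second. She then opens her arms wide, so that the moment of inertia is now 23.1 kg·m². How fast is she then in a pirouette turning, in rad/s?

ω₂ ≈ 1.17 rad/s

No external torque acts about the spin axis, so angular momentum is conserved.
ω₂ = I₁ω₁ / I₂ = (11.30)(2.40 rad/s) / (23.10) = 1.174 rad/s.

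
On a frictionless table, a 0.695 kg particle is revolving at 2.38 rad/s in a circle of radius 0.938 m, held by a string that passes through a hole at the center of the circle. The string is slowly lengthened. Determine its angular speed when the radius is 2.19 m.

ω₂ ≈ 0.437 rad/s

No torque about the axis ⇒ m r₁² ω₁ = m r₂² ω₂.
ω₂ = ω₁ (r₁/r₂)² = (2.38)(0.938/2.19)² = 0.4366 rad/s.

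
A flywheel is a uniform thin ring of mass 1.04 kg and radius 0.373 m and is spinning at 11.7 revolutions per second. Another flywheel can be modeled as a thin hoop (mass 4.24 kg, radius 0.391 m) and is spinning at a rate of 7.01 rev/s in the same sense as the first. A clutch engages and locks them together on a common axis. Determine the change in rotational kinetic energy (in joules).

No external torque acts about the common axis, so total angular momentum is conserved.
Moments of inertia: I_A = (1.04)(0.373)² = 0.1447 kg·m²; I_B = (4.24)(0.391)² = 0.6482 kg·m².
Taking A's sense as positive: L = (0.1447)(11.7) + (0.6482)(7.01) = 6.237 kg·m²·rev/s.
Combined I = 0.1447 + 0.6482 = 0.7929 kg·m².
ω_f = L / I = 6.237 / 0.7929 = 7.866 rev/s.
KE_i = ½ΣIω² = 1020 J; KE_f = ½(0.7929)(49.42)² = 968.4 J.

ΔKE ≈ -51.4 J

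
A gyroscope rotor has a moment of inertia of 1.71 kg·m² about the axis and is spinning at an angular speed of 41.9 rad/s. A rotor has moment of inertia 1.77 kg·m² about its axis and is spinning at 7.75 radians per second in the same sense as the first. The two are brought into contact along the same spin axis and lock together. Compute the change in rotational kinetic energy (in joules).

ΔKE ≈ -507 J

The coupling torques are internal; angular momentum about the shared axis is conserved.
Taking A's sense as positive: L = (1.710)(41.9) + (1.770)(7.75) = 85.37 kg·m²·rad/s.
Combined I = 1.710 + 1.770 = 3.480 kg·m².
ω_f = L / I = 85.37 / 3.480 = 24.53 rad/s.
KE_i = ½ΣIω² = 1554 J; KE_f = ½(3.480)(24.53)² = 1047 J.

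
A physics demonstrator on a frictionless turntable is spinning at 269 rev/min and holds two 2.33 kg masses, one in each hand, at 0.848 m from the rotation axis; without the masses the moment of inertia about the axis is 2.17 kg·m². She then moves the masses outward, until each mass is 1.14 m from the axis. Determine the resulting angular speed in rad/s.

ω₂ ≈ 18.9 rad/s

No external torque acts about the spin axis, so angular momentum is conserved.
I₁ = 2.17 + 2(2.33)(0.848)² = 5.521 kg·m²; I₂ = 2.17 + 2(2.33)(1.14)² = 8.226 kg·m².
ω₂ = I₁ω₁ / I₂ = (5.521)(269 rpm) / (8.226) = 180.5 rpm = 18.91 rad/s.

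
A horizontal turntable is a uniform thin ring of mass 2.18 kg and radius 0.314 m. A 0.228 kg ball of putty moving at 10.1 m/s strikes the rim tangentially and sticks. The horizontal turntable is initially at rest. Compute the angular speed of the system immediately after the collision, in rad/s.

About the axle the impulsive forces during the collision are internal, so angular momentum about that axis is conserved.
I_p = (2.18)(0.314)² = 0.2149 kg·m². Taking the sense of the ball of putty's angular momentum as positive, L_{ball} = m v R = (0.228)(10.1)(0.314) = 0.7231 kg·m²/s.
L_i = 0 + 0.7231 = 0.7231 kg·m²/s.
After sticking, I_f = I_p + m R² = 0.2149 + (0.228)(0.314)² = 0.2374 kg·m².
ω_f = L_i / I_f = 0.7231 / 0.2374 = 3.046 rad/s.

|ω_f| ≈ 3.05 rad/s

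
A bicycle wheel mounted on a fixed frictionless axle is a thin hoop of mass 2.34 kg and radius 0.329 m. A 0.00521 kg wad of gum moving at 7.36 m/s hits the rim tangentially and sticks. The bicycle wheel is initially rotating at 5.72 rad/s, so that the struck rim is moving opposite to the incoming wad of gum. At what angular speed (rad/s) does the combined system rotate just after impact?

The axle reaction passes through the axle and exerts no torque about it; angular momentum about the axle is conserved through the impact.
I_p = (2.34)(0.329)² = 0.2533 kg·m². Taking the sense of the wad of gum's angular momentum as positive, L_{wad} = m v R = (0.00521)(7.36)(0.329) = 0.01262 kg·m²/s.
L_i = −I_p ω_p + m v R = −(0.2533)(5.72) + 0.01262 = -1.436 kg·m²/s.
After sticking, I_f = I_p + m R² = 0.2533 + (0.00521)(0.329)² = 0.2538 kg·m².
ω_f = L_i / I_f = -1.436 / 0.2538 = -5.658 rad/s.

|ω_f| ≈ 5.66 rad/s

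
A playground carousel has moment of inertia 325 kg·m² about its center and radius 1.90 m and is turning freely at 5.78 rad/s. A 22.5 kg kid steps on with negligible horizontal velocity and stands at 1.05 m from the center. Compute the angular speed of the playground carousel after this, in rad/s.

The added mass arrives with no angular momentum about the center, and any external torque about the center is negligible, so the system's angular momentum is conserved.
Added inertia Σmr² = (22.5)(1.05)² = 24.81 kg·m²; I_f = 325.0 + 24.81 = 349.8 kg·m².
ω_f = I_p ω_i / I_f = (325.0)(5.78) / 349.8 = 5.370 rad/s.

ω_f ≈ 5.37 rad/s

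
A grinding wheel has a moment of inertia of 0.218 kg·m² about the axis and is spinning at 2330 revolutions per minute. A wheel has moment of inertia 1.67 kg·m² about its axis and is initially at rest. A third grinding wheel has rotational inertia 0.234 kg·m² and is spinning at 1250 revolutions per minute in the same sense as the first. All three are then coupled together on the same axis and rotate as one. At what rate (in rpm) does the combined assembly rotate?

|ω_f| ≈ 377 rpm

The coupling torques are internal; angular momentum about the shared axis is conserved.
Taking A's sense as positive: L = (0.2180)(2330) + (0.2340)(1250) = 800.4 kg·m²·rpm.
Combined I = 0.2180 + 1.670 + 0.2340 = 2.122 kg·m².
ω_f = L / I = 800.4 / 2.122 = 377.2 rpm.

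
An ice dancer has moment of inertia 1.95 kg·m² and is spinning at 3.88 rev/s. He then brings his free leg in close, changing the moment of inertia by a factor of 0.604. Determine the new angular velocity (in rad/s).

With no external torque about the axis, L is conserved: I₁ω₁ = I₂ω₂.
I₂ = 0.604 × 1.95 = 1.178 kg·m².
ω₂ = I₁ω₁ / I₂ = (1.950)(3.88 rev/s) / (1.178) = 6.424 rev/s = 40.36 rad/s.

ω₂ ≈ 40.4 rad/s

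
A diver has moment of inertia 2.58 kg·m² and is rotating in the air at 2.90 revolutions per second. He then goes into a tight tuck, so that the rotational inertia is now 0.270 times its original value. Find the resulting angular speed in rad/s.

Angular momentum about the spin axis is conserved since the torque about it is zero.
I₂ = 0.270 × 2.58 = 0.6966 kg·m².
ω₂ = I₁ω₁ / I₂ = (2.580)(2.90 rev/s) / (0.6966) = 10.74 rev/s = 67.49 rad/s.

ω₂ ≈ 67.5 rad/s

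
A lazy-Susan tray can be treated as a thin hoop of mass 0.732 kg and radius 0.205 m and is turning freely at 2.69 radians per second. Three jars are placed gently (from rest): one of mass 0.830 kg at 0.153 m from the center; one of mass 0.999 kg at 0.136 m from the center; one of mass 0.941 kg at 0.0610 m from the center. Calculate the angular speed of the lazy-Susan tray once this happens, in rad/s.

ω_f ≈ 1.15 rad/s

No external torque acts about the center; L_before = L_after.
I_p = (0.732)(0.205)² = 0.03076 kg·m².
Added inertia Σmr² = (0.830)(0.153)² + (0.999)(0.136)² + (0.941)(0.0610)² = 0.04141 kg·m²; I_f = 0.03076 + 0.04141 = 0.07217 kg·m².
ω_f = I_p ω_i / I_f = (0.03076)(2.69) / 0.07217 = 1.147 rad/s.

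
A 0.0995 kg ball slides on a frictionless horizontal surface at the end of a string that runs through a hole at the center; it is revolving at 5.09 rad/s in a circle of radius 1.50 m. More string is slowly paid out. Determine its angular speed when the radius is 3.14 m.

ω₂ ≈ 1.16 rad/s

The constraining force is radial, so m r² ω about the center is conserved.
ω₂ = ω₁ (r₁/r₂)² = (5.09)(1.50/3.14)² = 1.162 rad/s.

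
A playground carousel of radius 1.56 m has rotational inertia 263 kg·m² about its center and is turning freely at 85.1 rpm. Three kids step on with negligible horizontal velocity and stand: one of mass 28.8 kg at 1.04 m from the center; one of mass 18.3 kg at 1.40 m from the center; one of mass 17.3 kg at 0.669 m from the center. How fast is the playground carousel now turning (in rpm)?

No external torque acts about the center; L_before = L_after.
Added inertia Σmr² = (28.8)(1.04)² + (18.3)(1.40)² + (17.3)(0.669)² = 74.76 kg·m²; I_f = 263.0 + 74.76 = 337.8 kg·m².
ω_f = I_p ω_i / I_f = (263.0)(85.1) / 337.8 = 66.26 rpm.

ω_f ≈ 66.3 rpm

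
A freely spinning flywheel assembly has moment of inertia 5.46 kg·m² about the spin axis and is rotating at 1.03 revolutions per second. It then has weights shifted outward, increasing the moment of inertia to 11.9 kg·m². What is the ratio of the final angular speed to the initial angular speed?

No external torque acts about the spin axis, so angular momentum is conserved.
ω₂/ω₁ = I₁/I₂ = 5.460 / 11.90 = 0.4588.

ω₂/ω₁ ≈ 0.459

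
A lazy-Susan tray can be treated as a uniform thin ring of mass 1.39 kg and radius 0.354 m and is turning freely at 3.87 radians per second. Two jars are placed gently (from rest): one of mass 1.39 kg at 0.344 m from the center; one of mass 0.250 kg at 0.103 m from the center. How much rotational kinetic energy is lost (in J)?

No external torque acts about the center; L_before = L_after.
I_p = (1.39)(0.354)² = 0.1742 kg·m².
Added inertia Σmr² = (1.39)(0.344)² + (0.250)(0.103)² = 0.1671 kg·m²; I_f = 0.1742 + 0.1671 = 0.3413 kg·m².
ω_f = I_p ω_i / I_f = (0.1742)(3.87) / 0.3413 = 1.975 rad/s.
KE_i = ½(0.1742)(3.870 rad/s)² = 1.304 J; KE_f = ½(0.3413)(1.975)² = 0.6657 J.

energy lost ≈ 0.639 J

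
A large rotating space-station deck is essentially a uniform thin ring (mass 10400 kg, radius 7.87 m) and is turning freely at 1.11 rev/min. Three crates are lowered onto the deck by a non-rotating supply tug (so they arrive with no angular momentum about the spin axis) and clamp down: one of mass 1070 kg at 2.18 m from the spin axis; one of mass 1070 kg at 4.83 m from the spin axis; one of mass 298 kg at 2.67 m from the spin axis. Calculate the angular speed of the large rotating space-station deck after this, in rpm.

The added mass arrives with no angular momentum about the spin axis, and any external torque about the spin axis is negligible, so the system's angular momentum is conserved.
I_p = (10400)(7.87)² = 6.441e+05 kg·m².
Added inertia Σmr² = (1070)(2.18)² + (1070)(4.83)² + (298)(2.67)² = 32170 kg·m²; I_f = 6.441e+05 + 32170 = 6.763e+05 kg·m².
ω_f = I_p ω_i / I_f = (6.441e+05)(1.11) / 6.763e+05 = 1.057 rpm.

ω_f ≈ 1.06 rpm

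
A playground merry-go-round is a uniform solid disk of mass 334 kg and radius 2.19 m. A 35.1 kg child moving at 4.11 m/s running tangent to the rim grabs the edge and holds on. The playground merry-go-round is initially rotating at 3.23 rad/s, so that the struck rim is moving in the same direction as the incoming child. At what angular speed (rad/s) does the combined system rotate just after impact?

|ω_f| ≈ 2.99 rad/s

The axle reaction passes through the axle and exerts no torque about it; angular momentum about the axle is conserved through the impact.
I_p = ½(334)(2.19)² = 800.9 kg·m². Taking the sense of the child's angular momentum as positive, L_{child} = m v R = (35.1)(4.11)(2.19) = 315.9 kg·m²/s.
L_i = +I_p ω_p + m v R = +(800.9)(3.23) + 315.9 = 2903 kg·m²/s.
After sticking, I_f = I_p + m R² = 800.9 + (35.1)(2.19)² = 969.3 kg·m².
ω_f = L_i / I_f = 2903 / 969.3 = 2.995 rad/s.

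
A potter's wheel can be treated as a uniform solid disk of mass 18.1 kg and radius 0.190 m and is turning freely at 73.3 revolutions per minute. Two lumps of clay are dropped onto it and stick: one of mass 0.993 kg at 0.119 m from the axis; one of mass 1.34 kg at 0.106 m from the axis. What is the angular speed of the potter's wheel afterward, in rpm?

ω_f ≈ 67.3 rpm

The added mass arrives with no angular momentum about the axis, and any external torque about the axis is negligible, so the system's angular momentum is conserved.
I_p = ½(18.1)(0.190)² = 0.3267 kg·m².
Added inertia Σmr² = (0.993)(0.119)² + (1.34)(0.106)² = 0.02912 kg·m²; I_f = 0.3267 + 0.02912 = 0.3558 kg·m².
ω_f = I_p ω_i / I_f = (0.3267)(73.3) / 0.3558 = 67.30 rpm.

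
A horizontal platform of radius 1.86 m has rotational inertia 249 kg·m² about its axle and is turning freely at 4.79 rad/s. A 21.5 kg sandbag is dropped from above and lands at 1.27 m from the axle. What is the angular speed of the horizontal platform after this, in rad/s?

ω_f ≈ 4.20 rad/s

No external torque acts about the axle; L_before = L_after.
Added inertia Σmr² = (21.5)(1.27)² = 34.68 kg·m²; I_f = 249.0 + 34.68 = 283.7 kg·m².
ω_f = I_p ω_i / I_f = (249.0)(4.79) / 283.7 = 4.204 rad/s.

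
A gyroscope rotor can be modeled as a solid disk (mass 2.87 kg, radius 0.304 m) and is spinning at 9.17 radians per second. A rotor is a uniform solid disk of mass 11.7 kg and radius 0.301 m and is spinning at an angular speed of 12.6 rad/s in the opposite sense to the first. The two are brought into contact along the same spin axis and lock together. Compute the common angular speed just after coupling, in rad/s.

The coupling torques are internal; angular momentum about the shared axis is conserved.
Moments of inertia: I_A = ½(2.87)(0.304)² = 0.1326 kg·m²; I_B = ½(11.7)(0.301)² = 0.5300 kg·m².
Taking A's sense as positive: L = (0.1326)(9.17) − (0.5300)(12.6) = -5.462 kg·m²·rad/s.
Combined I = 0.1326 + 0.5300 = 0.6626 kg·m².
ω_f = L / I = -5.462 / 0.6626 = -8.243 rad/s.

|ω_f| ≈ 8.24 rad/s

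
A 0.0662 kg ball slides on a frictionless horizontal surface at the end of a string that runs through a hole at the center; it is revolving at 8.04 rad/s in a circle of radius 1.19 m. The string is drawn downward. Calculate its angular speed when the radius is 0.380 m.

ω₂ ≈ 78.8 rad/s

No torque about the axis ⇒ m r₁² ω₁ = m r₂² ω₂.
ω₂ = ω₁ (r₁/r₂)² = (8.04)(1.19/0.380)² = 78.85 rad/s.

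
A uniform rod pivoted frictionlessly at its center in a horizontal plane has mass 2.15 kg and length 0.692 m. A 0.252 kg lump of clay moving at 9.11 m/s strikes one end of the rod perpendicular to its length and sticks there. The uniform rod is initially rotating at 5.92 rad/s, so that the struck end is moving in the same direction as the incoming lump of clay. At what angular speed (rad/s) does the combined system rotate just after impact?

|ω_f| ≈ 11.2 rad/s

The axle reaction passes through the pivot and exerts no torque about it; angular momentum about the pivot is conserved through the impact.
I_p = (1/12)(2.15)(0.692)² = 0.08580 kg·m². Taking the sense of the lump of clay's angular momentum as positive, L_{lump} = m v R = (0.252)(9.11)(0.692/2) = 0.7943 kg·m²/s.
L_i = +I_p ω_p + m v R = +(0.08580)(5.92) + 0.7943 = 1.302 kg·m²/s.
After sticking, I_f = I_p + m R² = 0.08580 + (0.252)(0.692/2)² = 0.1160 kg·m².
ω_f = L_i / I_f = 1.302 / 0.1160 = 11.23 rad/s.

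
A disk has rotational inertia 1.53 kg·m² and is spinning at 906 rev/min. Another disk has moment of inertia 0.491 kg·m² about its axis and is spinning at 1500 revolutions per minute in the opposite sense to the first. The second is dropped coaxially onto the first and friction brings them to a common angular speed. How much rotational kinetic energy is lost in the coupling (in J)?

ΔKE lost ≈ 11800 J

The coupling torques are internal; angular momentum about the shared axis is conserved.
Taking A's sense as positive: L = (1.530)(906) − (0.4910)(1500) = 649.7 kg·m²·rpm.
Combined I = 1.530 + 0.4910 = 2.021 kg·m².
ω_f = L / I = 649.7 / 2.021 = 321.5 rpm.
KE_i = ½ΣIω² = 12940 J; KE_f = ½(2.021)(33.66)² = 1145 J.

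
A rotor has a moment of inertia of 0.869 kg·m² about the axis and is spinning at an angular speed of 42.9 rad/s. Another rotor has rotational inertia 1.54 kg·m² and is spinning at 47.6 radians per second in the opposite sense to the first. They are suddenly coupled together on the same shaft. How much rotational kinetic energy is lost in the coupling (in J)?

ΔKE lost ≈ 2270 J

The coupling torques are internal; angular momentum about the shared axis is conserved.
Taking A's sense as positive: L = (0.8690)(42.9) − (1.540)(47.6) = -36.02 kg·m²·rad/s.
Combined I = 0.8690 + 1.540 = 2.409 kg·m².
ω_f = L / I = -36.02 / 2.409 = -14.95 rad/s.
KE_i = ½ΣIω² = 2544 J; KE_f = ½(2.409)(14.95)² = 269.3 J.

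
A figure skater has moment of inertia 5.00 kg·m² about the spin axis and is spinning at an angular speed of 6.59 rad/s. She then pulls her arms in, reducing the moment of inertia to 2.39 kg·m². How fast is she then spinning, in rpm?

ω₂ ≈ 132 rpm

No external torque acts about the spin axis, so angular momentum is conserved.
ω₂ = I₁ω₁ / I₂ = (5.000)(6.59 rad/s) / (2.390) = 13.79 rad/s = 131.7 rpm.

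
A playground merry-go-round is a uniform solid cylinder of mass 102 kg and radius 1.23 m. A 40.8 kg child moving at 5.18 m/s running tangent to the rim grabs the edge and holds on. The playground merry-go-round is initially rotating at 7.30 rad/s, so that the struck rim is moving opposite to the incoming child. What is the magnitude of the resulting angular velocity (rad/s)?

|ω_f| ≈ 2.18 rad/s

The axle reaction passes through the axle and exerts no torque about it; angular momentum about the axle is conserved through the impact.
I_p = ½(102)(1.23)² = 77.16 kg·m². Taking the sense of the child's angular momentum as positive, L_{child} = m v R = (40.8)(5.18)(1.23) = 260.0 kg·m²/s.
L_i = −I_p ω_p + m v R = −(77.16)(7.30) + 260.0 = -303.3 kg·m²/s.
After sticking, I_f = I_p + m R² = 77.16 + (40.8)(1.23)² = 138.9 kg·m².
ω_f = L_i / I_f = -303.3 / 138.9 = -2.184 rad/s.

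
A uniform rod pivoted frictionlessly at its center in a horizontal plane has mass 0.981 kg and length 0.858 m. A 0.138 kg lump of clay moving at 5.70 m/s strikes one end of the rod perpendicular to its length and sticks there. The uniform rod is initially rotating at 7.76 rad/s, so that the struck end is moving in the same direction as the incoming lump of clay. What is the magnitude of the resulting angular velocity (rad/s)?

|ω_f| ≈ 9.40 rad/s

About the pivot the impulsive forces during the collision are internal, so angular momentum about that axis is conserved.
I_p = (1/12)(0.981)(0.858)² = 0.06018 kg·m². Taking the sense of the lump of clay's angular momentum as positive, L_{lump} = m v R = (0.138)(5.70)(0.858/2) = 0.3375 kg·m²/s.
L_i = +I_p ω_p + m v R = +(0.06018)(7.76) + 0.3375 = 0.8045 kg·m²/s.
After sticking, I_f = I_p + m R² = 0.06018 + (0.138)(0.858/2)² = 0.08558 kg·m².
ω_f = L_i / I_f = 0.8045 / 0.08558 = 9.400 rad/s.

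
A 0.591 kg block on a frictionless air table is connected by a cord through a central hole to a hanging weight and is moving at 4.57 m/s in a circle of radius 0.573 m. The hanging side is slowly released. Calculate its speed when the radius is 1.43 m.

Central (radial) force ⇒ zero torque about the center ⇒ m v r is constant.
v₂ = v₁ r₁ / r₂ = (4.57)(0.573) / (1.43) = 1.831 m/s.

v₂ ≈ 1.83 m/s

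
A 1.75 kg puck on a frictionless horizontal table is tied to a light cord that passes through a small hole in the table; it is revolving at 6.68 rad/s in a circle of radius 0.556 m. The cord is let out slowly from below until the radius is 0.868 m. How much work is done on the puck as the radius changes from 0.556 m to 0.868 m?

The constraining force is radial, so m r² ω about the center is conserved.
ω₂ = ω₁ (r₁/r₂)² = (6.68)(0.556/0.868)² = 2.741 rad/s.
W = ΔKE = ½m(v₂² − v₁²) = -7.118 J.

W ≈ -7.12 J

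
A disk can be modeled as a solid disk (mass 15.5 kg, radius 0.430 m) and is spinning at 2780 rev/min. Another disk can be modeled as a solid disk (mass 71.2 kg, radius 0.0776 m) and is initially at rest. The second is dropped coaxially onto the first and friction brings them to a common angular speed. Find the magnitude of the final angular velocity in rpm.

No external torque acts about the common axis, so total angular momentum is conserved.
Moments of inertia: I_A = ½(15.5)(0.430)² = 1.433 kg·m²; I_B = ½(71.2)(0.0776)² = 0.2144 kg·m².
Taking A's sense as positive: L = (1.433)(2780) = 3984 kg·m²·rpm.
Combined I = 1.433 + 0.2144 = 1.647 kg·m².
ω_f = L / I = 3984 / 1.647 = 2418 rpm.

|ω_f| ≈ 2420 rpm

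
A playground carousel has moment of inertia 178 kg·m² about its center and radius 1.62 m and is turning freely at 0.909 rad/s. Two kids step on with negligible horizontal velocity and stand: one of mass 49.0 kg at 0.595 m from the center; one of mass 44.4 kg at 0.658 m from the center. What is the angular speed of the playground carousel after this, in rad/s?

ω_f ≈ 0.754 rad/s

No external torque acts about the center; L_before = L_after.
Added inertia Σmr² = (49.0)(0.595)² + (44.4)(0.658)² = 36.57 kg·m²; I_f = 178.0 + 36.57 = 214.6 kg·m².
ω_f = I_p ω_i / I_f = (178.0)(0.909) / 214.6 = 0.7541 rad/s.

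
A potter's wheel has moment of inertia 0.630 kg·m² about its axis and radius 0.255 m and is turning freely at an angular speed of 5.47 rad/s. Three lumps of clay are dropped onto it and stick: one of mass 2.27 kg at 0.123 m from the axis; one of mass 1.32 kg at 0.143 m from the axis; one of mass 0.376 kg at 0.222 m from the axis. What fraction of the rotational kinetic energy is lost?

No external torque acts about the axis; L_before = L_after.
Added inertia Σmr² = (2.27)(0.123)² + (1.32)(0.143)² + (0.376)(0.222)² = 0.07987 kg·m²; I_f = 0.6300 + 0.07987 = 0.7099 kg·m².
ω_f = I_p ω_i / I_f = (0.6300)(5.47) / 0.7099 = 4.855 rad/s.
KE_i = ½(0.6300)(5.470 rad/s)² = 9.425 J; KE_f = ½(0.7099)(4.855)² = 8.365 J.
Fraction lost = 0.1125.

fraction ≈ 0.113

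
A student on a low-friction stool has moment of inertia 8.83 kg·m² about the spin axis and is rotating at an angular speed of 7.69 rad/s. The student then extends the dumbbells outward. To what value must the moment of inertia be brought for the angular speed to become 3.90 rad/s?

No external torque acts about the spin axis, so angular momentum is conserved.
I₂ = I₁ω₁ / ω₂ = (8.83)(7.69) / (3.90) = 17.41 kg·m².

I₂ ≈ 17.4 kg·m²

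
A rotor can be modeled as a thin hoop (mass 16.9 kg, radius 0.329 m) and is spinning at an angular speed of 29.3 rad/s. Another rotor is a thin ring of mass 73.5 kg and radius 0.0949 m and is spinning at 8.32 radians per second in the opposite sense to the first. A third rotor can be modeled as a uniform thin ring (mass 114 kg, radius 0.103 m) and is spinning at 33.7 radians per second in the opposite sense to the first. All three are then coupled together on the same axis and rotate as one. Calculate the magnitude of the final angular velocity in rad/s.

The coupling torques are internal; angular momentum about the shared axis is conserved.
Moments of inertia: I_A = (16.9)(0.329)² = 1.829 kg·m²; I_B = (73.5)(0.0949)² = 0.6619 kg·m²; I_C = (114)(0.103)² = 1.209 kg·m².
Taking A's sense as positive: L = (1.829)(29.3) − (0.6619)(8.32) − (1.209)(33.7) = 7.333 kg·m²·rad/s.
Combined I = 1.829 + 0.6619 + 1.209 = 3.701 kg·m².
ω_f = L / I = 7.333 / 3.701 = 1.981 rad/s.

|ω_f| ≈ 1.98 rad/s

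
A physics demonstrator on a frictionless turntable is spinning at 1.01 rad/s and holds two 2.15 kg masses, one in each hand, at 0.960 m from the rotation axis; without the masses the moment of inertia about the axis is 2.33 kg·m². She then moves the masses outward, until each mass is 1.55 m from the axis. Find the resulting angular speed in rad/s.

ω₂ ≈ 0.502 rad/s

Angular momentum about the spin axis is conserved since the torque about it is zero.
I₁ = 2.33 + 2(2.15)(0.960)² = 6.293 kg·m²; I₂ = 2.33 + 2(2.15)(1.55)² = 12.66 kg·m².
ω₂ = I₁ω₁ / I₂ = (6.293)(1.01 rad/s) / (12.66) = 0.5020 rad/s.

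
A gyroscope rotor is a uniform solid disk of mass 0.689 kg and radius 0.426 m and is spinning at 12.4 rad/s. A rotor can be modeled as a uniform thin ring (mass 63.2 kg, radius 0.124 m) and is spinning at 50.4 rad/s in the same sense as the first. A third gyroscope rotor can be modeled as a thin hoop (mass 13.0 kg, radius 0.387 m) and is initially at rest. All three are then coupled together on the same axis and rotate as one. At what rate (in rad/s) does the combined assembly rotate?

The coupling torques are internal; angular momentum about the shared axis is conserved.
Moments of inertia: I_A = ½(0.689)(0.426)² = 0.06252 kg·m²; I_B = (63.2)(0.124)² = 0.9718 kg·m²; I_C = (13.0)(0.387)² = 1.947 kg·m².
Taking A's sense as positive: L = (0.06252)(12.4) + (0.9718)(50.4) = 49.75 kg·m²·rad/s.
Combined I = 0.06252 + 0.9718 + 1.947 = 2.981 kg·m².
ω_f = L / I = 49.75 / 2.981 = 16.69 rad/s.

|ω_f| ≈ 16.7 rad/s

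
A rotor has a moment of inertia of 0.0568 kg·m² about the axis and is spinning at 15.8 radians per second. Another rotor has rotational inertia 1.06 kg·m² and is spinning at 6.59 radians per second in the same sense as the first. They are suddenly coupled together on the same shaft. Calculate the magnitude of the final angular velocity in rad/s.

|ω_f| ≈ 7.06 rad/s

No external torque acts about the common axis, so total angular momentum is conserved.
Taking A's sense as positive: L = (0.05680)(15.8) + (1.060)(6.59) = 7.883 kg·m²·rad/s.
Combined I = 0.05680 + 1.060 = 1.117 kg·m².
ω_f = L / I = 7.883 / 1.117 = 7.058 rad/s.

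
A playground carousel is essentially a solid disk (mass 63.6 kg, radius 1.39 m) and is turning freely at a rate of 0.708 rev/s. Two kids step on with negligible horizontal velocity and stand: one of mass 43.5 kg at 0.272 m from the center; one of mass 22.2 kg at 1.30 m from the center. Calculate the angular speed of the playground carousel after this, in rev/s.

ω_f ≈ 0.426 rev/s

No external torque acts about the center; L_before = L_after.
I_p = ½(63.6)(1.39)² = 61.44 kg·m².
Added inertia Σmr² = (43.5)(0.272)² + (22.2)(1.30)² = 40.74 kg·m²; I_f = 61.44 + 40.74 = 102.2 kg·m².
ω_f = I_p ω_i / I_f = (61.44)(0.708) / 102.2 = 0.4257 rev/s.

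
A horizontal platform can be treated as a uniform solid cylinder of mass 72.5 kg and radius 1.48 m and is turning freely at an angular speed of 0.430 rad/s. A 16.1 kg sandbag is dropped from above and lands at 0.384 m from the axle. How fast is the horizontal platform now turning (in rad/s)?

ω_f ≈ 0.418 rad/s

The added mass arrives with no angular momentum about the axle, and any external torque about the axle is negligible, so the system's angular momentum is conserved.
I_p = ½(72.5)(1.48)² = 79.40 kg·m².
Added inertia Σmr² = (16.1)(0.384)² = 2.374 kg·m²; I_f = 79.40 + 2.374 = 81.78 kg·m².
ω_f = I_p ω_i / I_f = (79.40)(0.430) / 81.78 = 0.4175 rad/s.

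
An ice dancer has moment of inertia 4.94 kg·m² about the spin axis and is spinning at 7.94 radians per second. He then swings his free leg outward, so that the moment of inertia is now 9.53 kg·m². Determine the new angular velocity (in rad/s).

Angular momentum about the spin axis is conserved since the torque about it is zero.
ω₂ = I₁ω₁ / I₂ = (4.940)(7.94 rad/s) / (9.530) = 4.116 rad/s.

ω₂ ≈ 4.12 rad/s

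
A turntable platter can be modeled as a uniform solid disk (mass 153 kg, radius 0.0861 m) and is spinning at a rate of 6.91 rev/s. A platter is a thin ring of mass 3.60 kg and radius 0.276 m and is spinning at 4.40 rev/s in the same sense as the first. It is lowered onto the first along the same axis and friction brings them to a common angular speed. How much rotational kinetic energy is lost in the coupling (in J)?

ΔKE lost ≈ 23.0 J

No external torque acts about the common axis, so total angular momentum is conserved.
Moments of inertia: I_A = ½(153)(0.0861)² = 0.5671 kg·m²; I_B = (3.60)(0.276)² = 0.2742 kg·m².
Taking A's sense as positive: L = (0.5671)(6.91) + (0.2742)(4.40) = 5.125 kg·m²·rev/s.
Combined I = 0.5671 + 0.2742 = 0.8413 kg·m².
ω_f = L / I = 5.125 / 0.8413 = 6.092 rev/s.
KE_i = ½ΣIω² = 639.3 J; KE_f = ½(0.8413)(38.28)² = 616.3 J.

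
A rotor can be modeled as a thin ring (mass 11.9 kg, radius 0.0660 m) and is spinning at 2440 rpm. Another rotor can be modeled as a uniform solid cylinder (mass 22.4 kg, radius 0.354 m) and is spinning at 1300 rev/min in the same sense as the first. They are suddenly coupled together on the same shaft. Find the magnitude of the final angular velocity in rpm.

|ω_f| ≈ 1340 rpm

The coupling torques are internal; angular momentum about the shared axis is conserved.
Moments of inertia: I_A = (11.9)(0.0660)² = 0.05184 kg·m²; I_B = ½(22.4)(0.354)² = 1.404 kg·m².
Taking A's sense as positive: L = (0.05184)(2440) + (1.404)(1300) = 1951 kg·m²·rpm.
Combined I = 0.05184 + 1.404 = 1.455 kg·m².
ω_f = L / I = 1951 / 1.455 = 1341 rpm.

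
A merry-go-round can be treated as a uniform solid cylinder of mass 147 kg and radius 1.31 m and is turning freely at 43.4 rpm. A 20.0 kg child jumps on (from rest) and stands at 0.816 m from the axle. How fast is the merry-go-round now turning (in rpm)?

ω_f ≈ 39.3 rpm

No external torque acts about the axle; L_before = L_after.
I_p = ½(147)(1.31)² = 126.1 kg·m².
Added inertia Σmr² = (20.0)(0.816)² = 13.32 kg·m²; I_f = 126.1 + 13.32 = 139.5 kg·m².
ω_f = I_p ω_i / I_f = (126.1)(43.4) / 139.5 = 39.26 rpm.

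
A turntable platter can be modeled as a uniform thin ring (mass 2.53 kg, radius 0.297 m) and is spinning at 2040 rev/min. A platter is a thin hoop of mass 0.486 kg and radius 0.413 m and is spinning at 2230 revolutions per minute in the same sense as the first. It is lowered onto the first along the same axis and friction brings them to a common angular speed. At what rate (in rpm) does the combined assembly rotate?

|ω_f| ≈ 2090 rpm

No external torque acts about the common axis, so total angular momentum is conserved.
Moments of inertia: I_A = (2.53)(0.297)² = 0.2232 kg·m²; I_B = (0.486)(0.413)² = 0.08290 kg·m².
Taking A's sense as positive: L = (0.2232)(2040) + (0.08290)(2230) = 640.1 kg·m²·rpm.
Combined I = 0.2232 + 0.08290 = 0.3061 kg·m².
ω_f = L / I = 640.1 / 0.3061 = 2091 rpm.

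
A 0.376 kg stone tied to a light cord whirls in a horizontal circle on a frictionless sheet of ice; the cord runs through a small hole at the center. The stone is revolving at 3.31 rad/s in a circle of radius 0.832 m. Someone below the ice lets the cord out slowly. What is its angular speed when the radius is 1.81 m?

ω₂ ≈ 0.699 rad/s

No torque about the axis ⇒ m r₁² ω₁ = m r₂² ω₂.
ω₂ = ω₁ (r₁/r₂)² = (3.31)(0.832/1.81)² = 0.6994 rad/s.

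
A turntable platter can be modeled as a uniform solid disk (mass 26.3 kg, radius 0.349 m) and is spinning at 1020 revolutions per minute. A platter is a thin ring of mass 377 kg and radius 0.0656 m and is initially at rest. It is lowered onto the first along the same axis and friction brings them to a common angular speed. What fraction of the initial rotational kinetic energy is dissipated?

fraction ≈ 0.503

No external torque acts about the common axis, so total angular momentum is conserved.
Moments of inertia: I_A = ½(26.3)(0.349)² = 1.602 kg·m²; I_B = (377)(0.0656)² = 1.622 kg·m².
Taking A's sense as positive: L = (1.602)(1020) = 1634 kg·m²·rpm.
Combined I = 1.602 + 1.622 = 3.224 kg·m².
ω_f = L / I = 1634 / 3.224 = 506.7 rpm.
KE_i = ½ΣIω² = 9137 J; KE_f = ½(3.224)(53.06)² = 4539 J.
Fraction dissipated = (KE_i − KE_f)/KE_i = 0.5032.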